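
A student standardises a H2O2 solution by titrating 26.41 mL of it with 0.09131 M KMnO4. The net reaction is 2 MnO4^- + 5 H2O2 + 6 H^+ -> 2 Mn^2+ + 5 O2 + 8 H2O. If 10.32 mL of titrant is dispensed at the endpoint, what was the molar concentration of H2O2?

n(KMnO4) = 0.09131 x 0.01032 = 0.0009423 mol.
From the balanced equation, 2 mol KMnO4 reacts with 5 mol H2O2, so n(H2O2) = 0.0009423 x 5/2 = 0.002356 mol.
[H2O2] = 0.002356 / 0.02641 L = 0.0892 M.

0.0892 M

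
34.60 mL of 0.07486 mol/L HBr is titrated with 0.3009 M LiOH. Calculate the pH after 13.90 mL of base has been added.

12.52

n(acid) = 0.07486 x 0.03460 = 0.002590 mol; n(LiOH) added = 0.3009 x 0.01390 = 0.004183 mol.
Base is in excess by 0.004183 - 0.002590 = 0.001592 mol in a total volume of 0.04850 L.
[OH^-] = 0.001592/0.04850 = 0.03283 M, so pOH = 1.48 and pH = 14.00 - 1.48 = 12.52.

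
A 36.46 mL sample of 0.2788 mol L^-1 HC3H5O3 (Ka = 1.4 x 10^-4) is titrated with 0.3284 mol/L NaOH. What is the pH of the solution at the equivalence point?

n(HC3H5O3) = 0.2788 x 0.03646 = 0.01017 mol; V(NaOH) at equivalence = 0.01017/0.3284 = 0.03095 L.
At equivalence all the acid is converted to C3H5O3-; total volume = 0.03646 + 0.03095 = 0.06741 L, so [C3H5O3-] = 0.01017/0.06741 = 0.1508 M.
Kb = Kw/Ka = 1.0e-14 / 1.4 x 10^-4 = 7.14e-11.
[OH^-] = sqrt(Kb x [C3H5O3-]) = sqrt(7.14e-11 x 0.1508) = 3.28e-6 M.
pOH = 5.48, so pH = 14.00 - 5.48 = 8.52.

8.52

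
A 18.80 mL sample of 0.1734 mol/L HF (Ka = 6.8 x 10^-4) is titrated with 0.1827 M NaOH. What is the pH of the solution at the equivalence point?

8.06

n(HF) = 0.1734 x 0.01880 = 0.003260 mol; V(NaOH) at equivalence = 0.003260/0.1827 = 0.01784 L.
At equivalence all the acid is converted to F-; total volume = 0.01880 + 0.01784 = 0.03664 L, so [F-] = 0.003260/0.03664 = 0.08896 M.
Kb = Kw/Ka = 1.0e-14 / 6.8 x 10^-4 = 1.47e-11.
[OH^-] = sqrt(Kb x [F-]) = sqrt(1.47e-11 x 0.08896) = 1.14e-6 M.
pOH = 5.94, so pH = 14.00 - 5.94 = 8.06.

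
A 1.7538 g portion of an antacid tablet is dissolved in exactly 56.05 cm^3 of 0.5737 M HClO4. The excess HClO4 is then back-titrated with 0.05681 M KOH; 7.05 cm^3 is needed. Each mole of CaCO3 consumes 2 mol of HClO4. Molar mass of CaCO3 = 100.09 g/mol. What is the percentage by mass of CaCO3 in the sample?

90.6%

Total n(HClO4) added = 0.5737 x 0.05605 = 0.03216 mol.
n(KOH) used = 0.05681 x 0.007050 = 0.0004005 mol, which equals the excess n(HClO4).
So n(HClO4) consumed by the sample = 0.03216 - 0.0004005 = 0.03176 mol.
n(CaCO3) = 0.03176 / 2 = 0.01588 mol.
mass CaCO3 = 0.01588 x 100.09 = 1.589 g, so %CaCO3 = 1.589/1.7538 x 100 = 90.6%.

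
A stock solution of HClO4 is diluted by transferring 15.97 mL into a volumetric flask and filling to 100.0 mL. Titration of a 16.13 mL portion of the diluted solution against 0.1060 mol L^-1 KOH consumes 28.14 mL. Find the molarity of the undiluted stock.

1.16 M

n(KOH) = 0.1060 x 0.02814 = 0.002983 mol.
n(HClO4) in the aliquot = 0.002983 mol.
[diluted HClO4] = 0.002983 / 0.01613 = 0.1849 M.
Dilution factor = 100.0/15.97 = 6.262, so [stock] = 0.1849 x 6.262 = 1.16 M.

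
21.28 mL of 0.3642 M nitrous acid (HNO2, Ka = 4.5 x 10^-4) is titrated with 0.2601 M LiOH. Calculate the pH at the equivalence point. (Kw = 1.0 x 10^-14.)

8.26

n(HNO2) = 0.3642 x 0.02128 = 0.007750 mol; V(LiOH) at equivalence = 0.007750/0.2601 = 0.02980 L.
At equivalence all the acid is converted to NO2-; total volume = 0.02128 + 0.02980 = 0.05108 L, so [NO2-] = 0.007750/0.05108 = 0.1517 M.
Kb = Kw/Ka = 1.0e-14 / 4.5 x 10^-4 = 2.22e-11.
[OH^-] = sqrt(Kb x [NO2-]) = sqrt(2.22e-11 x 0.1517) = 1.84e-6 M.
pOH = 5.74, so pH = 14.00 - 5.74 = 8.26.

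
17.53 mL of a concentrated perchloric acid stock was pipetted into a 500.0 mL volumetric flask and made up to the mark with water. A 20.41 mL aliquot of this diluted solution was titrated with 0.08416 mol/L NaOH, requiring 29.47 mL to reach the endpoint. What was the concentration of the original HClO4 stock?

3.47 M

n(NaOH) = 0.08416 x 0.02947 = 0.002480 mol.
n(HClO4) in the aliquot = 0.002480 mol.
[diluted HClO4] = 0.002480 / 0.02041 = 0.1215 M.
Dilution factor = 500.0/17.53 = 28.52, so [stock] = 0.1215 x 28.52 = 3.47 M.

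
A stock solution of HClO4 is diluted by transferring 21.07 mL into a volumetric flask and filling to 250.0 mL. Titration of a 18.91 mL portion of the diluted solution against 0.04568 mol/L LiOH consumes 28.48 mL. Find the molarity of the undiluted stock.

0.816 M

n(LiOH) = 0.04568 x 0.02848 = 0.001301 mol.
n(HClO4) in the aliquot = 0.001301 mol.
[diluted HClO4] = 0.001301 / 0.01891 = 0.06880 M.
Dilution factor = 250.0/21.07 = 11.87, so [stock] = 0.06880 x 11.87 = 0.816 M.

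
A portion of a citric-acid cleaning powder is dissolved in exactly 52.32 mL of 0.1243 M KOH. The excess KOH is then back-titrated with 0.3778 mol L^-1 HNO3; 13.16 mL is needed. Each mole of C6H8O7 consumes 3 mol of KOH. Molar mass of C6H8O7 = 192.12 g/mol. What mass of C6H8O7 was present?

0.0981 g

Total n(KOH) added = 0.1243 x 0.05232 = 0.006503 mol.
n(HNO3) used = 0.3778 x 0.01316 = 0.004972 mol, which equals the excess n(KOH).
So n(KOH) consumed by the sample = 0.006503 - 0.004972 = 0.001532 mol.
n(C6H8O7) = 0.001532 / 3 = 0.0005105 mol.
mass = 0.0005105 mol x 192.12 g/mol = 0.0981 g.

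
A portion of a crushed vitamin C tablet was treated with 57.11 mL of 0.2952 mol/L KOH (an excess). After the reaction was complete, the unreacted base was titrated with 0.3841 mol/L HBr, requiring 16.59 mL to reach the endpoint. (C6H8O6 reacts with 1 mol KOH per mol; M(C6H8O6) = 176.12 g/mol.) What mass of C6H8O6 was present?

1.85 g

Total n(KOH) added = 0.2952 x 0.05711 = 0.01686 mol.
n(HBr) used = 0.3841 x 0.01659 = 0.006372 mol, which equals the excess n(KOH).
So n(KOH) consumed by the sample = 0.01686 - 0.006372 = 0.01049 mol.
n(C6H8O6) = 0.01049 / 1 = 0.01049 mol.
mass = 0.01049 mol x 176.12 g/mol = 1.85 g.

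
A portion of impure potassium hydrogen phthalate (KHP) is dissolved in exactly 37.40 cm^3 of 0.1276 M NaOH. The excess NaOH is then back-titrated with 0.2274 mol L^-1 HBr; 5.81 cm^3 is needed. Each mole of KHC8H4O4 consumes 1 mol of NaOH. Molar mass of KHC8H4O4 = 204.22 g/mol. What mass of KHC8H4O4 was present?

0.705 g

Total n(NaOH) added = 0.1276 x 0.03740 = 0.004772 mol.
n(HBr) used = 0.2274 x 0.005810 = 0.001321 mol, which equals the excess n(NaOH).
So n(NaOH) consumed by the sample = 0.004772 - 0.001321 = 0.003451 mol.
n(KHC8H4O4) = 0.003451 / 1 = 0.003451 mol.
mass = 0.003451 mol x 204.22 g/mol = 0.705 g.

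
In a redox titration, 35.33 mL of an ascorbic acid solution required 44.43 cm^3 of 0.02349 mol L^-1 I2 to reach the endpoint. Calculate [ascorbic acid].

0.0295 M

n(I2) = 0.02349 x 0.04443 = 0.001044 mol.
From the balanced equation, 1 mol I2 reacts with 1 mol ascorbic acid, so n(ascorbic acid) = 0.001044 x 1/1 = 0.001044 mol.
[ascorbic acid] = 0.001044 / 0.03533 L = 0.0295 M.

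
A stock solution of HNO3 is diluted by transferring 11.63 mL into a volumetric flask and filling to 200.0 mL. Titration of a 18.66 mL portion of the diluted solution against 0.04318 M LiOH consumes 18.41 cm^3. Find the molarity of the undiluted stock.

0.733 M

n(LiOH) = 0.04318 x 0.01841 = 0.0007949 mol.
n(HNO3) in the aliquot = 0.0007949 mol.
[diluted HNO3] = 0.0007949 / 0.01866 = 0.04260 M.
Dilution factor = 200.0/11.63 = 17.20, so [stock] = 0.04260 x 17.20 = 0.733 M.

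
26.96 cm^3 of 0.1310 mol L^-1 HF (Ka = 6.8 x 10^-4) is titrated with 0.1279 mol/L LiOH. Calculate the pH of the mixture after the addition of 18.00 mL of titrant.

3.44

Initial n(HF) = 0.1310 x 0.02696 = 0.003532 mol.
n(LiOH) added = 0.1279 x 0.01800 = 0.002302 mol, converting that many moles of HF to F-.
Remaining n(HF) = 0.001230 mol; n(F-) = 0.002302 mol.
By Henderson-Hasselbalch, pH = pKa + log([A^-]/[HA]) = 3.17 + log(0.002302/0.001230) = 3.17 + (+0.27) = 3.44.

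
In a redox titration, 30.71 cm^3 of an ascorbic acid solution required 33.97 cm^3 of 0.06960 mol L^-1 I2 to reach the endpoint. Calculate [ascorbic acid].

n(I2) = 0.06960 x 0.03397 = 0.002364 mol.
From the balanced equation, 1 mol I2 reacts with 1 mol ascorbic acid, so n(ascorbic acid) = 0.002364 x 1/1 = 0.002364 mol.
[ascorbic acid] = 0.002364 / 0.03071 L = 0.0770 M.

0.0770 M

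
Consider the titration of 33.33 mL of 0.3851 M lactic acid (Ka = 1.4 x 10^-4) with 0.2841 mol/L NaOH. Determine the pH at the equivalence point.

n(HC3H5O3) = 0.3851 x 0.03333 = 0.01284 mol; V(NaOH) at equivalence = 0.01284/0.2841 = 0.04518 L.
At equivalence all the acid is converted to C3H5O3-; total volume = 0.03333 + 0.04518 = 0.07851 L, so [C3H5O3-] = 0.01284/0.07851 = 0.1635 M.
Kb = Kw/Ka = 1.0e-14 / 1.4 x 10^-4 = 7.14e-11.
[OH^-] = sqrt(Kb x [C3H5O3-]) = sqrt(7.14e-11 x 0.1635) = 3.42e-6 M.
pOH = 5.47, so pH = 14.00 - 5.47 = 8.53.

8.53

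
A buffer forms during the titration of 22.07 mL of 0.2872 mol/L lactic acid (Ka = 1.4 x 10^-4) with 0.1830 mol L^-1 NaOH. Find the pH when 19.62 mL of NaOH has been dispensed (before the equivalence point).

Initial n(HC3H5O3) = 0.2872 x 0.02207 = 0.006339 mol.
n(NaOH) added = 0.1830 x 0.01962 = 0.003590 mol, converting that many moles of HC3H5O3 to C3H5O3-.
Remaining n(HC3H5O3) = 0.002748 mol; n(C3H5O3-) = 0.003590 mol.
By Henderson-Hasselbalch, pH = pKa + log([A^-]/[HA]) = 3.85 + log(0.003590/0.002748) = 3.85 + (+0.12) = 3.97.

3.97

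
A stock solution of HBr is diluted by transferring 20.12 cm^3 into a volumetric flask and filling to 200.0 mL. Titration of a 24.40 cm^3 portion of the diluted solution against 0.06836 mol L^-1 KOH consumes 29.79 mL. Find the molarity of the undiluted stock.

n(KOH) = 0.06836 x 0.02979 = 0.002036 mol.
n(HBr) in the aliquot = 0.002036 mol.
[diluted HBr] = 0.002036 / 0.02440 = 0.08346 M.
Dilution factor = 200.0/20.12 = 9.940, so [stock] = 0.08346 x 9.940 = 0.830 M.

0.830 M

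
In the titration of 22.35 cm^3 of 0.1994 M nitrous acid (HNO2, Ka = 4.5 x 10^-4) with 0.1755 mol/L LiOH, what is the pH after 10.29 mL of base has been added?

3.18

Initial n(HNO2) = 0.1994 x 0.02235 = 0.004457 mol.
n(LiOH) added = 0.1755 x 0.01029 = 0.001806 mol, converting that many moles of HNO2 to NO2-.
Remaining n(HNO2) = 0.002651 mol; n(NO2-) = 0.001806 mol.
By Henderson-Hasselbalch, pH = pKa + log([A^-]/[HA]) = 3.35 + log(0.001806/0.002651) = 3.35 + (-0.17) = 3.18.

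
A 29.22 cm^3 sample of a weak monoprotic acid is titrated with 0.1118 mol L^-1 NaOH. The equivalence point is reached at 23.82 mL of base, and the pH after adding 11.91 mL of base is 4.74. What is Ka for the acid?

11.91 mL is half of the equivalence volume, so this is the half-equivalence point where [HA] = [A^-].
At half-equivalence pH = pKa, so pKa = 4.74.
Ka = 10^(-4.74) = 1.8 x 10^-5.

1.8 x 10^-5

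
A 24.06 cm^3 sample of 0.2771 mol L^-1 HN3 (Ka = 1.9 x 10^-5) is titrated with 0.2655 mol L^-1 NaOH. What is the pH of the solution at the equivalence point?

n(HN3) = 0.2771 x 0.02406 = 0.006667 mol; V(NaOH) at equivalence = 0.006667/0.2655 = 0.02511 L.
At equivalence all the acid is converted to N3-; total volume = 0.02406 + 0.02511 = 0.04917 L, so [N3-] = 0.006667/0.04917 = 0.1356 M.
Kb = Kw/Ka = 1.0e-14 / 1.9 x 10^-5 = 5.26e-10.
[OH^-] = sqrt(Kb x [N3-]) = sqrt(5.26e-10 x 0.1356) = 8.45e-6 M.
pOH = 5.07, so pH = 14.00 - 5.07 = 8.93.

8.93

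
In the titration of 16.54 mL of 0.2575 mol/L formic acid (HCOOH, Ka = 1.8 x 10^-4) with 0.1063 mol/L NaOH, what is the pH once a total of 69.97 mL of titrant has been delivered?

12.57

n(acid) = 0.2575 x 0.01654 = 0.004259 mol; n(NaOH) added = 0.1063 x 0.06997 = 0.007438 mol.
Base is in excess by 0.007438 - 0.004259 = 0.003179 mol in a total volume of 0.08651 L.
[OH^-] = 0.003179/0.08651 = 0.03674 M, so pOH = 1.43 and pH = 14.00 - 1.43 = 12.57.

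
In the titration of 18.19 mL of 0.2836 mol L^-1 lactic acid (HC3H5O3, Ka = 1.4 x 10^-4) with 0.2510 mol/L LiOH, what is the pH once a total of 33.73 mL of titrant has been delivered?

12.80

n(acid) = 0.2836 x 0.01819 = 0.005159 mol; n(LiOH) added = 0.2510 x 0.03373 = 0.008466 mol.
Base is in excess by 0.008466 - 0.005159 = 0.003308 mol in a total volume of 0.05192 L.
[OH^-] = 0.003308/0.05192 = 0.06370 M, so pOH = 1.20 and pH = 14.00 - 1.20 = 12.80.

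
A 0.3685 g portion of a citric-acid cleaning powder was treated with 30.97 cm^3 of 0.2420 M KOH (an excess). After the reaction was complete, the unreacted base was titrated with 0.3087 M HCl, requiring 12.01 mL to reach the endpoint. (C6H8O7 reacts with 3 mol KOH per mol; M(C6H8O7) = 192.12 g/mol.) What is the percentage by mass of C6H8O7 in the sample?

Total n(KOH) added = 0.2420 x 0.03097 = 0.007495 mol.
n(HCl) used = 0.3087 x 0.01201 = 0.003707 mol, which equals the excess n(KOH).
So n(KOH) consumed by the sample = 0.007495 - 0.003707 = 0.003787 mol.
n(C6H8O7) = 0.003787 / 3 = 0.001262 mol.
mass C6H8O7 = 0.001262 x 192.12 = 0.2425 g, so %C6H8O7 = 0.2425/0.3685 x 100 = 65.8%.

65.8%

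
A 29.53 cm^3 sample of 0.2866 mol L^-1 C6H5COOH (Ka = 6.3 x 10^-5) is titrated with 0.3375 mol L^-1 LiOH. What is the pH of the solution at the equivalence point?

8.70

n(C6H5COOH) = 0.2866 x 0.02953 = 0.008463 mol; V(LiOH) at equivalence = 0.008463/0.3375 = 0.02508 L.
At equivalence all the acid is converted to C6H5COO-; total volume = 0.02953 + 0.02508 = 0.05461 L, so [C6H5COO-] = 0.008463/0.05461 = 0.1550 M.
Kb = Kw/Ka = 1.0e-14 / 6.3 x 10^-5 = 1.59e-10.
[OH^-] = sqrt(Kb x [C6H5COO-]) = sqrt(1.59e-10 x 0.1550) = 4.96e-6 M.
pOH = 5.30, so pH = 14.00 - 5.30 = 8.70.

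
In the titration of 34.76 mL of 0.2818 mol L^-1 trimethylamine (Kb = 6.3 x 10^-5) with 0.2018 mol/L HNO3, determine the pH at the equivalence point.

5.36

n((CH3)3N) = 0.2818 x 0.03476 = 0.009795 mol; V(HNO3) at equivalence = 0.009795/0.2018 = 0.04854 L.
At equivalence the base is fully converted to (CH3)3NH+; total volume = 0.08330 L, so [(CH3)3NH+] = 0.009795/0.08330 = 0.1176 M.
Ka((CH3)3NH+) = Kw/Kb = 1.0e-14 / 6.3 x 10^-5 = 1.59e-10.
[H^+] = sqrt(Ka x [(CH3)3NH+]) = sqrt(1.59e-10 x 0.1176) = 4.32e-6 M.
pH = -log(4.32e-6) = 5.36.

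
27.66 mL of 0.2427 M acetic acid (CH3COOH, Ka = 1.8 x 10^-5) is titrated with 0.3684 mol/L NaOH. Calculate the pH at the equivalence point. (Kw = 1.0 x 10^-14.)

n(CH3COOH) = 0.2427 x 0.02766 = 0.006713 mol; V(NaOH) at equivalence = 0.006713/0.3684 = 0.01822 L.
At equivalence all the acid is converted to CH3COO-; total volume = 0.02766 + 0.01822 = 0.04588 L, so [CH3COO-] = 0.006713/0.04588 = 0.1463 M.
Kb = Kw/Ka = 1.0e-14 / 1.8 x 10^-5 = 5.56e-10.
[OH^-] = sqrt(Kb x [CH3COO-]) = sqrt(5.56e-10 x 0.1463) = 9.02e-6 M.
pOH = 5.04, so pH = 14.00 - 5.04 = 8.96.

8.96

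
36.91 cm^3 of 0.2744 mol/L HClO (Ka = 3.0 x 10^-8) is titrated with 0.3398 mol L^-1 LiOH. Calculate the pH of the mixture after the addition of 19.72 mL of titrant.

7.81

Initial n(HClO) = 0.2744 x 0.03691 = 0.01013 mol.
n(LiOH) added = 0.3398 x 0.01972 = 0.006701 mol, converting that many moles of HClO to ClO-.
Remaining n(HClO) = 0.003427 mol; n(ClO-) = 0.006701 mol.
By Henderson-Hasselbalch, pH = pKa + log([A^-]/[HA]) = 7.52 + log(0.006701/0.003427) = 7.52 + (+0.29) = 7.81.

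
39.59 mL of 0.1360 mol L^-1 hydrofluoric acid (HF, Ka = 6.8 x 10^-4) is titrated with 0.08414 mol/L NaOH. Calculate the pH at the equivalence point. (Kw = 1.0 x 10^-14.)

7.94

n(HF) = 0.1360 x 0.03959 = 0.005384 mol; V(NaOH) at equivalence = 0.005384/0.08414 = 0.06399 L.
At equivalence all the acid is converted to F-; total volume = 0.03959 + 0.06399 = 0.1036 L, so [F-] = 0.005384/0.1036 = 0.05198 M.
Kb = Kw/Ka = 1.0e-14 / 6.8 x 10^-4 = 1.47e-11.
[OH^-] = sqrt(Kb x [F-]) = sqrt(1.47e-11 x 0.05198) = 8.74e-7 M.
pOH = 6.06, so pH = 14.00 - 6.06 = 7.94.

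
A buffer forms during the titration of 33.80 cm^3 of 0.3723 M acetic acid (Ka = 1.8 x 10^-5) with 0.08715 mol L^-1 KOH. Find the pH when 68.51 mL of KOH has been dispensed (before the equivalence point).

Initial n(CH3COOH) = 0.3723 x 0.03380 = 0.01258 mol.
n(KOH) added = 0.08715 x 0.06851 = 0.005971 mol, converting that many moles of CH3COOH to CH3COO-.
Remaining n(CH3COOH) = 0.006613 mol; n(CH3COO-) = 0.005971 mol.
By Henderson-Hasselbalch, pH = pKa + log([A^-]/[HA]) = 4.74 + log(0.005971/0.006613) = 4.74 + (-0.04) = 4.70.

4.70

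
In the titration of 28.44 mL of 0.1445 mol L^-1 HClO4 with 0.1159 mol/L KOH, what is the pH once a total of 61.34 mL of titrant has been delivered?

12.52

n(acid) = 0.1445 x 0.02844 = 0.004110 mol; n(KOH) added = 0.1159 x 0.06134 = 0.007109 mol.
Base is in excess by 0.007109 - 0.004110 = 0.003000 mol in a total volume of 0.08978 L.
[OH^-] = 0.003000/0.08978 = 0.03341 M, so pOH = 1.48 and pH = 14.00 - 1.48 = 12.52.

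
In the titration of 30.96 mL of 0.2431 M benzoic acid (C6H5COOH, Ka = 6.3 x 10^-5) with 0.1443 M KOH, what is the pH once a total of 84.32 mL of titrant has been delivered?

n(acid) = 0.2431 x 0.03096 = 0.007526 mol; n(KOH) added = 0.1443 x 0.08432 = 0.01217 mol.
Base is in excess by 0.01217 - 0.007526 = 0.004641 mol in a total volume of 0.1153 L.
[OH^-] = 0.004641/0.1153 = 0.04026 M, so pOH = 1.40 and pH = 14.00 - 1.40 = 12.60.

12.60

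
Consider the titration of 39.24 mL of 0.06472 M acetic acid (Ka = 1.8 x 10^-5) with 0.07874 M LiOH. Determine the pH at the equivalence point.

n(CH3COOH) = 0.06472 x 0.03924 = 0.002540 mol; V(LiOH) at equivalence = 0.002540/0.07874 = 0.03225 L.
At equivalence all the acid is converted to CH3COO-; total volume = 0.03924 + 0.03225 = 0.07149 L, so [CH3COO-] = 0.002540/0.07149 = 0.03552 M.
Kb = Kw/Ka = 1.0e-14 / 1.8 x 10^-5 = 5.56e-10.
[OH^-] = sqrt(Kb x [CH3COO-]) = sqrt(5.56e-10 x 0.03552) = 4.44e-6 M.
pOH = 5.35, so pH = 14.00 - 5.35 = 8.65.

8.65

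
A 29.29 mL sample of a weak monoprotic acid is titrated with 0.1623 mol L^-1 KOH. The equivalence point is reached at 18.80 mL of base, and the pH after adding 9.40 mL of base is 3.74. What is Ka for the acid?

1.8 x 10^-4

9.40 mL is half of the equivalence volume, so this is the half-equivalence point where [HA] = [A^-].
At half-equivalence pH = pKa, so pKa = 3.74.
Ka = 10^(-3.74) = 1.8 x 10^-4.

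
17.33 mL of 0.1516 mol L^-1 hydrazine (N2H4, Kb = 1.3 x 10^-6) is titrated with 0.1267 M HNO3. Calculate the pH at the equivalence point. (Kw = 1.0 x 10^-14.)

4.64

n(N2H4) = 0.1516 x 0.01733 = 0.002627 mol; V(HNO3) at equivalence = 0.002627/0.1267 = 0.02074 L.
At equivalence the base is fully converted to N2H5+; total volume = 0.03807 L, so [N2H5+] = 0.002627/0.03807 = 0.06902 M.
Ka(N2H5+) = Kw/Kb = 1.0e-14 / 1.3 x 10^-6 = 7.69e-9.
[H^+] = sqrt(Ka x [N2H5+]) = sqrt(7.69e-9 x 0.06902) = 2.30e-5 M.
pH = -log(2.30e-5) = 4.64.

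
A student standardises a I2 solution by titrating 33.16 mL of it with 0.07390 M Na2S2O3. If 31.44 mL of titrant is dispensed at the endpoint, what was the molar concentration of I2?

0.0350 M

n(Na2S2O3) = 0.07390 x 0.03144 = 0.002323 mol.
From the balanced equation, 2 mol Na2S2O3 reacts with 1 mol I2, so n(I2) = 0.002323 x 1/2 = 0.001162 mol.
[I2] = 0.001162 / 0.03316 L = 0.0350 M.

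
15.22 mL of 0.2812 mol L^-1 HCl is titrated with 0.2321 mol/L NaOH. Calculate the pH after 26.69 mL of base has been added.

12.66

n(acid) = 0.2812 x 0.01522 = 0.004280 mol; n(NaOH) added = 0.2321 x 0.02669 = 0.006195 mol.
Base is in excess by 0.006195 - 0.004280 = 0.001915 mol in a total volume of 0.04191 L.
[OH^-] = 0.001915/0.04191 = 0.04569 M, so pOH = 1.34 and pH = 14.00 - 1.34 = 12.66.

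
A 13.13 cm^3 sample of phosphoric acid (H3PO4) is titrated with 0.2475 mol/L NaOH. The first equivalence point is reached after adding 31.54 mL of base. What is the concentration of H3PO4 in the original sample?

0.595 M

n(NaOH) = 0.2475 x 0.03154 = 0.007806 mol.
At the first equivalence point, 1 mol OH^- react per mol H3PO4, so n(H3PO4) = 0.007806 / 1 = 0.007806 mol.
[H3PO4] = 0.007806 / 0.01313 L = 0.595 M.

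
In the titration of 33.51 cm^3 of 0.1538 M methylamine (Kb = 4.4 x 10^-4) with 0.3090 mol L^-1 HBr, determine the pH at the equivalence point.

5.82

n(CH3NH2) = 0.1538 x 0.03351 = 0.005154 mol; V(HBr) at equivalence = 0.005154/0.3090 = 0.01668 L.
At equivalence the base is fully converted to CH3NH3+; total volume = 0.05019 L, so [CH3NH3+] = 0.005154/0.05019 = 0.1027 M.
Ka(CH3NH3+) = Kw/Kb = 1.0e-14 / 4.4 x 10^-4 = 2.27e-11.
[H^+] = sqrt(Ka x [CH3NH3+]) = sqrt(2.27e-11 x 0.1027) = 1.53e-6 M.
pH = -log(1.53e-6) = 5.82.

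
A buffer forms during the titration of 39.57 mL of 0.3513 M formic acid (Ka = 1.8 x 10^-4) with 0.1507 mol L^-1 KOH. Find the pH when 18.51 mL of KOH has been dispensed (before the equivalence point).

3.14

Initial n(HCOOH) = 0.3513 x 0.03957 = 0.01390 mol.
n(KOH) added = 0.1507 x 0.01851 = 0.002789 mol, converting that many moles of HCOOH to HCOO-.
Remaining n(HCOOH) = 0.01111 mol; n(HCOO-) = 0.002789 mol.
By Henderson-Hasselbalch, pH = pKa + log([A^-]/[HA]) = 3.74 + log(0.002789/0.01111) = 3.74 + (-0.60) = 3.14.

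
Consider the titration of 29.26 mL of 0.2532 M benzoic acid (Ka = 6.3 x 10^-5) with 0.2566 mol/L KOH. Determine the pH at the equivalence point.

n(C6H5COOH) = 0.2532 x 0.02926 = 0.007409 mol; V(KOH) at equivalence = 0.007409/0.2566 = 0.02887 L.
At equivalence all the acid is converted to C6H5COO-; total volume = 0.02926 + 0.02887 = 0.05813 L, so [C6H5COO-] = 0.007409/0.05813 = 0.1274 M.
Kb = Kw/Ka = 1.0e-14 / 6.3 x 10^-5 = 1.59e-10.
[OH^-] = sqrt(Kb x [C6H5COO-]) = sqrt(1.59e-10 x 0.1274) = 4.50e-6 M.
pOH = 5.35, so pH = 14.00 - 5.35 = 8.65.

8.65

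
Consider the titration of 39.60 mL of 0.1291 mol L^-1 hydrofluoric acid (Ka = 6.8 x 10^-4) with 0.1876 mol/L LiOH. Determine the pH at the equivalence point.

n(HF) = 0.1291 x 0.03960 = 0.005112 mol; V(LiOH) at equivalence = 0.005112/0.1876 = 0.02725 L.
At equivalence all the acid is converted to F-; total volume = 0.03960 + 0.02725 = 0.06685 L, so [F-] = 0.005112/0.06685 = 0.07647 M.
Kb = Kw/Ka = 1.0e-14 / 6.8 x 10^-4 = 1.47e-11.
[OH^-] = sqrt(Kb x [F-]) = sqrt(1.47e-11 x 0.07647) = 1.06e-6 M.
pOH = 5.97, so pH = 14.00 - 5.97 = 8.03.

8.03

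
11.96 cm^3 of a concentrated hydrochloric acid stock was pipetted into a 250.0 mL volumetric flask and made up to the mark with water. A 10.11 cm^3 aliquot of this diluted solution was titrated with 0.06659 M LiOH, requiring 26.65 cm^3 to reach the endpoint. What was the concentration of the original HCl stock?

3.67 M

n(LiOH) = 0.06659 x 0.02665 = 0.001775 mol.
n(HCl) in the aliquot = 0.001775 mol.
[diluted HCl] = 0.001775 / 0.01011 = 0.1755 M.
Dilution factor = 250.0/11.96 = 20.90, so [stock] = 0.1755 x 20.90 = 3.67 M.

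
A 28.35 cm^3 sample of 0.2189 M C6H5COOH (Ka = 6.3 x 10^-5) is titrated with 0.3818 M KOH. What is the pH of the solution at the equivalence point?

n(C6H5COOH) = 0.2189 x 0.02835 = 0.006206 mol; V(KOH) at equivalence = 0.006206/0.3818 = 0.01625 L.
At equivalence all the acid is converted to C6H5COO-; total volume = 0.02835 + 0.01625 = 0.04460 L, so [C6H5COO-] = 0.006206/0.04460 = 0.1391 M.
Kb = Kw/Ka = 1.0e-14 / 6.3 x 10^-5 = 1.59e-10.
[OH^-] = sqrt(Kb x [C6H5COO-]) = sqrt(1.59e-10 x 0.1391) = 4.70e-6 M.
pOH = 5.33, so pH = 14.00 - 5.33 = 8.67.

8.67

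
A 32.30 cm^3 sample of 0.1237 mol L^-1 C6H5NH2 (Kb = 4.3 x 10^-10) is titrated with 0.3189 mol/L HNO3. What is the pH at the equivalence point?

n(C6H5NH2) = 0.1237 x 0.03230 = 0.003996 mol; V(HNO3) at equivalence = 0.003996/0.3189 = 0.01253 L.
At equivalence the base is fully converted to C6H5NH3+; total volume = 0.04483 L, so [C6H5NH3+] = 0.003996/0.04483 = 0.08913 M.
Ka(C6H5NH3+) = Kw/Kb = 1.0e-14 / 4.3 x 10^-10 = 2.33e-5.
[H^+] = sqrt(Ka x [C6H5NH3+]) = sqrt(2.33e-5 x 0.08913) = 0.00144 M.
pH = -log(0.00144) = 2.84.

2.84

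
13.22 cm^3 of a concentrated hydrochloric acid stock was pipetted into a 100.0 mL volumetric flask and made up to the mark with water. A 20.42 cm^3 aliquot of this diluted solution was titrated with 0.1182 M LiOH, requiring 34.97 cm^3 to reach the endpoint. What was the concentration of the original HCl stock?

n(LiOH) = 0.1182 x 0.03497 = 0.004133 mol.
n(HCl) in the aliquot = 0.004133 mol.
[diluted HCl] = 0.004133 / 0.02042 = 0.2024 M.
Dilution factor = 100.0/13.22 = 7.564, so [stock] = 0.2024 x 7.564 = 1.53 M.

1.53 M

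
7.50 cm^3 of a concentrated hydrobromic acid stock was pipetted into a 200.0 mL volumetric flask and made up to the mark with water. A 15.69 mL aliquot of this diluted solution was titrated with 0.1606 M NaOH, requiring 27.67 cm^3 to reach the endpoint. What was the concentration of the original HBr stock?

n(NaOH) = 0.1606 x 0.02767 = 0.004444 mol.
n(HBr) in the aliquot = 0.004444 mol.
[diluted HBr] = 0.004444 / 0.01569 = 0.2832 M.
Dilution factor = 200.0/7.500 = 26.67, so [stock] = 0.2832 x 26.67 = 7.55 M.

7.55 M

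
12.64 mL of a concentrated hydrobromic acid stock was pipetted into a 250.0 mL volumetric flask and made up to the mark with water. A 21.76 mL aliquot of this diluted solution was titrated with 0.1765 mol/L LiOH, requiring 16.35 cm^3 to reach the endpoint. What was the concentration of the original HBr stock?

n(LiOH) = 0.1765 x 0.01635 = 0.002886 mol.
n(HBr) in the aliquot = 0.002886 mol.
[diluted HBr] = 0.002886 / 0.02176 = 0.1326 M.
Dilution factor = 250.0/12.64 = 19.78, so [stock] = 0.1326 x 19.78 = 2.62 M.

2.62 M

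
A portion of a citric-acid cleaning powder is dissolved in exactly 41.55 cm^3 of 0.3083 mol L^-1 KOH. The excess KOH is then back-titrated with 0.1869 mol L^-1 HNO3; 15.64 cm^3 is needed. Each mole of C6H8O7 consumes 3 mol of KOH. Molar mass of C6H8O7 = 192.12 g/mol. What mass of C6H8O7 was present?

Total n(KOH) added = 0.3083 x 0.04155 = 0.01281 mol.
n(HNO3) used = 0.1869 x 0.01564 = 0.002923 mol, which equals the excess n(KOH).
So n(KOH) consumed by the sample = 0.01281 - 0.002923 = 0.009887 mol.
n(C6H8O7) = 0.009887 / 3 = 0.003296 mol.
mass = 0.003296 mol x 192.12 g/mol = 0.633 g.

0.633 g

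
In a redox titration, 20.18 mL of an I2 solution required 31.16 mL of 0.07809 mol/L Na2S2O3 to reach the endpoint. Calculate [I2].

n(Na2S2O3) = 0.07809 x 0.03116 = 0.002433 mol.
From the balanced equation, 2 mol Na2S2O3 reacts with 1 mol I2, so n(I2) = 0.002433 x 1/2 = 0.001217 mol.
[I2] = 0.001217 / 0.02018 L = 0.0603 M.

0.0603 M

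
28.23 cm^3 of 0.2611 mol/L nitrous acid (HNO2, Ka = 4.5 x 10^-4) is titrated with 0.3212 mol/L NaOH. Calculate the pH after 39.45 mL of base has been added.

n(acid) = 0.2611 x 0.02823 = 0.007371 mol; n(NaOH) added = 0.3212 x 0.03945 = 0.01267 mol.
Base is in excess by 0.01267 - 0.007371 = 0.005300 mol in a total volume of 0.06768 L.
[OH^-] = 0.005300/0.06768 = 0.07832 M, so pOH = 1.11 and pH = 14.00 - 1.11 = 12.89.

12.89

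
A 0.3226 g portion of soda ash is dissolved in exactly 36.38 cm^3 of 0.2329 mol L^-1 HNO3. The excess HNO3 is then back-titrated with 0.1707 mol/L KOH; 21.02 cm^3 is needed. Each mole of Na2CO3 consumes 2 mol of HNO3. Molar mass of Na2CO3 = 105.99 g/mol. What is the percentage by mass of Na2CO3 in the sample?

Total n(HNO3) added = 0.2329 x 0.03638 = 0.008473 mol.
n(KOH) used = 0.1707 x 0.02102 = 0.003588 mol, which equals the excess n(HNO3).
So n(HNO3) consumed by the sample = 0.008473 - 0.003588 = 0.004885 mol.
n(Na2CO3) = 0.004885 / 2 = 0.002442 mol.
mass Na2CO3 = 0.002442 x 105.99 = 0.2589 g, so %Na2CO3 = 0.2589/0.3226 x 100 = 80.2%.

80.2%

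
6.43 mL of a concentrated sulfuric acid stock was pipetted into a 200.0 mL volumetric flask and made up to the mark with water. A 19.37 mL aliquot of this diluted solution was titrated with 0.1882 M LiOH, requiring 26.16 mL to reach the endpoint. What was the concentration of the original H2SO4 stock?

3.95 M

n(LiOH) = 0.1882 x 0.02616 = 0.004923 mol.
n(H2SO4) in the aliquot = 0.004923 x 1/2 = 0.002462 mol.
[diluted H2SO4] = 0.002462 / 0.01937 = 0.1271 M.
Dilution factor = 200.0/6.430 = 31.10, so [stock] = 0.1271 x 31.10 = 3.95 M.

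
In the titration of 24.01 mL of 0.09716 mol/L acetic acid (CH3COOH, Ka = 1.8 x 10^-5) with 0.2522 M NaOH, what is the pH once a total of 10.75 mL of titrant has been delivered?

n(acid) = 0.09716 x 0.02401 = 0.002333 mol; n(NaOH) added = 0.2522 x 0.01075 = 0.002711 mol.
Base is in excess by 0.002711 - 0.002333 = 0.0003783 mol in a total volume of 0.03476 L.
[OH^-] = 0.0003783/0.03476 = 0.01088 M, so pOH = 1.96 and pH = 14.00 - 1.96 = 12.04.

12.04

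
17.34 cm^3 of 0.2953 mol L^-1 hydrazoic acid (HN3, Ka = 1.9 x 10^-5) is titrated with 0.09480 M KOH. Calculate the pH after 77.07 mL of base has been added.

12.36

n(acid) = 0.2953 x 0.01734 = 0.005121 mol; n(KOH) added = 0.09480 x 0.07707 = 0.007306 mol.
Base is in excess by 0.007306 - 0.005121 = 0.002186 mol in a total volume of 0.09441 L.
[OH^-] = 0.002186/0.09441 = 0.02315 M, so pOH = 1.64 and pH = 14.00 - 1.64 = 12.36.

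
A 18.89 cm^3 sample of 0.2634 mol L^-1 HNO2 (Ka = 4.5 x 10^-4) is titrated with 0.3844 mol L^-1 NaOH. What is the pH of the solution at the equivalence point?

n(HNO2) = 0.2634 x 0.01889 = 0.004976 mol; V(NaOH) at equivalence = 0.004976/0.3844 = 0.01294 L.
At equivalence all the acid is converted to NO2-; total volume = 0.01889 + 0.01294 = 0.03183 L, so [NO2-] = 0.004976/0.03183 = 0.1563 M.
Kb = Kw/Ka = 1.0e-14 / 4.5 x 10^-4 = 2.22e-11.
[OH^-] = sqrt(Kb x [NO2-]) = sqrt(2.22e-11 x 0.1563) = 1.86e-6 M.
pOH = 5.73, so pH = 14.00 - 5.73 = 8.27.

8.27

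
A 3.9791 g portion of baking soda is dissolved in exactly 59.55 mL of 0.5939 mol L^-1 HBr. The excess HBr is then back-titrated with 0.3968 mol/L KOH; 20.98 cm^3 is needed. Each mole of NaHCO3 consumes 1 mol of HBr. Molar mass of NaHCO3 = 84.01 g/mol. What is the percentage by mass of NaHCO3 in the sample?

57.1%

Total n(HBr) added = 0.5939 x 0.05955 = 0.03537 mol.
n(KOH) used = 0.3968 x 0.02098 = 0.008325 mol, which equals the excess n(HBr).
So n(HBr) consumed by the sample = 0.03537 - 0.008325 = 0.02704 mol.
n(NaHCO3) = 0.02704 / 1 = 0.02704 mol.
mass NaHCO3 = 0.02704 x 84.01 = 2.272 g, so %NaHCO3 = 2.272/3.9791 x 100 = 57.1%.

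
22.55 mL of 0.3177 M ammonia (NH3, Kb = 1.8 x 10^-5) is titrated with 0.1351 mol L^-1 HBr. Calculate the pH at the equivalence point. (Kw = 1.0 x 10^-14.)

n(NH3) = 0.3177 x 0.02255 = 0.007164 mol; V(HBr) at equivalence = 0.007164/0.1351 = 0.05303 L.
At equivalence the base is fully converted to NH4+; total volume = 0.07558 L, so [NH4+] = 0.007164/0.07558 = 0.09479 M.
Ka(NH4+) = Kw/Kb = 1.0e-14 / 1.8 x 10^-5 = 5.56e-10.
[H^+] = sqrt(Ka x [NH4+]) = sqrt(5.56e-10 x 0.09479) = 7.26e-6 M.
pH = -log(7.26e-6) = 5.14.

5.14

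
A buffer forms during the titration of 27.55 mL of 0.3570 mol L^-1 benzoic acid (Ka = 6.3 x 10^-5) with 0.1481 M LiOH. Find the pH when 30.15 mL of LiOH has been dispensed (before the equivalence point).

Initial n(C6H5COOH) = 0.3570 x 0.02755 = 0.009835 mol.
n(LiOH) added = 0.1481 x 0.03015 = 0.004465 mol, converting that many moles of C6H5COOH to C6H5COO-.
Remaining n(C6H5COOH) = 0.005370 mol; n(C6H5COO-) = 0.004465 mol.
By Henderson-Hasselbalch, pH = pKa + log([A^-]/[HA]) = 4.20 + log(0.004465/0.005370) = 4.20 + (-0.08) = 4.12.

4.12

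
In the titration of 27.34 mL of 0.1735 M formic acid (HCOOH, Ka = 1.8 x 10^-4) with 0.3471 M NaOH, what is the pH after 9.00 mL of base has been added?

4.03

Initial n(HCOOH) = 0.1735 x 0.02734 = 0.004743 mol.
n(NaOH) added = 0.3471 x 0.009000 = 0.003124 mol, converting that many moles of HCOOH to HCOO-.
Remaining n(HCOOH) = 0.001620 mol; n(HCOO-) = 0.003124 mol.
By Henderson-Hasselbalch, pH = pKa + log([A^-]/[HA]) = 3.74 + log(0.003124/0.001620) = 3.74 + (+0.29) = 4.03.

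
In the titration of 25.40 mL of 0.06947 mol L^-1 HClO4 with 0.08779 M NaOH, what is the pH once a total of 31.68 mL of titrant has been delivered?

n(acid) = 0.06947 x 0.02540 = 0.001765 mol; n(NaOH) added = 0.08779 x 0.03168 = 0.002781 mol.
Base is in excess by 0.002781 - 0.001765 = 0.001017 mol in a total volume of 0.05708 L.
[OH^-] = 0.001017/0.05708 = 0.01781 M, so pOH = 1.75 and pH = 14.00 - 1.75 = 12.25.

12.25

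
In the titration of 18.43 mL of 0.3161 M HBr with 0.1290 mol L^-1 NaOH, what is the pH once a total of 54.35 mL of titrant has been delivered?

n(acid) = 0.3161 x 0.01843 = 0.005826 mol; n(NaOH) added = 0.1290 x 0.05435 = 0.007011 mol.
Base is in excess by 0.007011 - 0.005826 = 0.001185 mol in a total volume of 0.07278 L.
[OH^-] = 0.001185/0.07278 = 0.01629 M, so pOH = 1.79 and pH = 14.00 - 1.79 = 12.21.

12.21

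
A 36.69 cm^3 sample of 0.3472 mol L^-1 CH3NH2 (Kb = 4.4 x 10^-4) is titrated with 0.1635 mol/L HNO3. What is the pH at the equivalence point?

n(CH3NH2) = 0.3472 x 0.03669 = 0.01274 mol; V(HNO3) at equivalence = 0.01274/0.1635 = 0.07791 L.
At equivalence the base is fully converted to CH3NH3+; total volume = 0.1146 L, so [CH3NH3+] = 0.01274/0.1146 = 0.1112 M.
Ka(CH3NH3+) = Kw/Kb = 1.0e-14 / 4.4 x 10^-4 = 2.27e-11.
[H^+] = sqrt(Ka x [CH3NH3+]) = sqrt(2.27e-11 x 0.1112) = 1.59e-6 M.
pH = -log(1.59e-6) = 5.80.

5.80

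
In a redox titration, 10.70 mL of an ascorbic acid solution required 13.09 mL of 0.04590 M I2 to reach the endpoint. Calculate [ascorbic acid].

0.0562 M

n(I2) = 0.04590 x 0.01309 = 0.0006008 mol.
From the balanced equation, 1 mol I2 reacts with 1 mol ascorbic acid, so n(ascorbic acid) = 0.0006008 x 1/1 = 0.0006008 mol.
[ascorbic acid] = 0.0006008 / 0.01070 L = 0.0562 M.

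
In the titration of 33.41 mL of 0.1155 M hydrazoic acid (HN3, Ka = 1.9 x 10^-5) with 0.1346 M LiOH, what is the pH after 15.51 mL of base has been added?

Initial n(HN3) = 0.1155 x 0.03341 = 0.003859 mol.
n(LiOH) added = 0.1346 x 0.01551 = 0.002088 mol, converting that many moles of HN3 to N3-.
Remaining n(HN3) = 0.001771 mol; n(N3-) = 0.002088 mol.
By Henderson-Hasselbalch, pH = pKa + log([A^-]/[HA]) = 4.72 + log(0.002088/0.001771) = 4.72 + (+0.07) = 4.79.

4.79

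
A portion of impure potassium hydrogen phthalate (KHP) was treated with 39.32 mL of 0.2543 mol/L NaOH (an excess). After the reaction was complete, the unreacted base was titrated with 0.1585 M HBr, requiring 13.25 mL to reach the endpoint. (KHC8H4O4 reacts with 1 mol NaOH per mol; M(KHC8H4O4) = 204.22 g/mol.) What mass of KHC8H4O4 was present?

1.61 g

Total n(NaOH) added = 0.2543 x 0.03932 = 0.009999 mol.
n(HBr) used = 0.1585 x 0.01325 = 0.002100 mol, which equals the excess n(NaOH).
So n(NaOH) consumed by the sample = 0.009999 - 0.002100 = 0.007899 mol.
n(KHC8H4O4) = 0.007899 / 1 = 0.007899 mol.
mass = 0.007899 mol x 204.22 g/mol = 1.61 g.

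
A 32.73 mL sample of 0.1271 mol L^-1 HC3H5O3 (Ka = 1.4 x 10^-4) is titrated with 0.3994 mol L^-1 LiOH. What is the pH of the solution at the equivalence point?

n(HC3H5O3) = 0.1271 x 0.03273 = 0.004160 mol; V(LiOH) at equivalence = 0.004160/0.3994 = 0.01042 L.
At equivalence all the acid is converted to C3H5O3-; total volume = 0.03273 + 0.01042 = 0.04315 L, so [C3H5O3-] = 0.004160/0.04315 = 0.09642 M.
Kb = Kw/Ka = 1.0e-14 / 1.4 x 10^-4 = 7.14e-11.
[OH^-] = sqrt(Kb x [C3H5O3-]) = sqrt(7.14e-11 x 0.09642) = 2.62e-6 M.
pOH = 5.58, so pH = 14.00 - 5.58 = 8.42.

8.42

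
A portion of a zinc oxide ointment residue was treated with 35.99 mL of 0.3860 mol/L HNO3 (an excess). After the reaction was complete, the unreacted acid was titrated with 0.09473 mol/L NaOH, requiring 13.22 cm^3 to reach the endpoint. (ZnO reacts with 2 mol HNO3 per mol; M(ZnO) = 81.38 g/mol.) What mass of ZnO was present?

0.514 g

Total n(HNO3) added = 0.3860 x 0.03599 = 0.01389 mol.
n(NaOH) used = 0.09473 x 0.01322 = 0.001252 mol, which equals the excess n(HNO3).
So n(HNO3) consumed by the sample = 0.01389 - 0.001252 = 0.01264 mol.
n(ZnO) = 0.01264 / 2 = 0.006320 mol.
mass = 0.006320 mol x 81.38 g/mol = 0.514 g.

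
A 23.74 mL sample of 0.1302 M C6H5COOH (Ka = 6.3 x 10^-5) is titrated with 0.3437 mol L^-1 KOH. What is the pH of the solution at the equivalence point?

8.59

n(C6H5COOH) = 0.1302 x 0.02374 = 0.003091 mol; V(KOH) at equivalence = 0.003091/0.3437 = 0.008993 L.
At equivalence all the acid is converted to C6H5COO-; total volume = 0.02374 + 0.008993 = 0.03273 L, so [C6H5COO-] = 0.003091/0.03273 = 0.09443 M.
Kb = Kw/Ka = 1.0e-14 / 6.3 x 10^-5 = 1.59e-10.
[OH^-] = sqrt(Kb x [C6H5COO-]) = sqrt(1.59e-10 x 0.09443) = 3.87e-6 M.
pOH = 5.41, so pH = 14.00 - 5.41 = 8.59.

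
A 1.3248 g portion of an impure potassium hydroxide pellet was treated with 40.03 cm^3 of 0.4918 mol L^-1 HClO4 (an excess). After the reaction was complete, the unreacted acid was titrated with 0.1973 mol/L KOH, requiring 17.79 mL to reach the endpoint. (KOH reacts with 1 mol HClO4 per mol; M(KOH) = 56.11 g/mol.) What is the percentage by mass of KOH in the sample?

Total n(HClO4) added = 0.4918 x 0.04003 = 0.01969 mol.
n(KOH) used = 0.1973 x 0.01779 = 0.003510 mol, which equals the excess n(HClO4).
So n(HClO4) consumed by the sample = 0.01969 - 0.003510 = 0.01618 mol.
n(KOH) = 0.01618 / 1 = 0.01618 mol.
mass KOH = 0.01618 x 56.11 = 0.9077 g, so %KOH = 0.9077/1.3248 x 100 = 68.5%.

68.5%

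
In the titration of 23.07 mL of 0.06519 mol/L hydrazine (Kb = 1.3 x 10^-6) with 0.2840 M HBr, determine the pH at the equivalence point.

4.69

n(N2H4) = 0.06519 x 0.02307 = 0.001504 mol; V(HBr) at equivalence = 0.001504/0.2840 = 0.005296 L.
At equivalence the base is fully converted to N2H5+; total volume = 0.02837 L, so [N2H5+] = 0.001504/0.02837 = 0.05302 M.
Ka(N2H5+) = Kw/Kb = 1.0e-14 / 1.3 x 10^-6 = 7.69e-9.
[H^+] = sqrt(Ka x [N2H5+]) = sqrt(7.69e-9 x 0.05302) = 2.02e-5 M.
pH = -log(2.02e-5) = 4.69.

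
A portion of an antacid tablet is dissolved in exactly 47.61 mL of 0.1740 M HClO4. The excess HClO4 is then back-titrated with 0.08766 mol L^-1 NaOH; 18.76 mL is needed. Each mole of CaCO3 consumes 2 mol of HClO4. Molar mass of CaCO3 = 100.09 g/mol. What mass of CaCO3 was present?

Total n(HClO4) added = 0.1740 x 0.04761 = 0.008284 mol.
n(NaOH) used = 0.08766 x 0.01876 = 0.001645 mol, which equals the excess n(HClO4).
So n(HClO4) consumed by the sample = 0.008284 - 0.001645 = 0.006640 mol.
n(CaCO3) = 0.006640 / 2 = 0.003320 mol.
mass = 0.003320 mol x 100.09 g/mol = 0.332 g.

0.332 g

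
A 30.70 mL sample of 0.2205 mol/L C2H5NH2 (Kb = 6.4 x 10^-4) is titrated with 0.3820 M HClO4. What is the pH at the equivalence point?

5.83

n(C2H5NH2) = 0.2205 x 0.03070 = 0.006769 mol; V(HClO4) at equivalence = 0.006769/0.3820 = 0.01772 L.
At equivalence the base is fully converted to C2H5NH3+; total volume = 0.04842 L, so [C2H5NH3+] = 0.006769/0.04842 = 0.1398 M.
Ka(C2H5NH3+) = Kw/Kb = 1.0e-14 / 6.4 x 10^-4 = 1.56e-11.
[H^+] = sqrt(Ka x [C2H5NH3+]) = sqrt(1.56e-11 x 0.1398) = 1.48e-6 M.
pH = -log(1.48e-6) = 5.83.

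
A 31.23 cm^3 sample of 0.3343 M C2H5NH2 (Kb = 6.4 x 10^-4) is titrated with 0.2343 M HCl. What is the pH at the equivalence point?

5.83

n(C2H5NH2) = 0.3343 x 0.03123 = 0.01044 mol; V(HCl) at equivalence = 0.01044/0.2343 = 0.04456 L.
At equivalence the base is fully converted to C2H5NH3+; total volume = 0.07579 L, so [C2H5NH3+] = 0.01044/0.07579 = 0.1378 M.
Ka(C2H5NH3+) = Kw/Kb = 1.0e-14 / 6.4 x 10^-4 = 1.56e-11.
[H^+] = sqrt(Ka x [C2H5NH3+]) = sqrt(1.56e-11 x 0.1378) = 1.47e-6 M.
pH = -log(1.47e-6) = 5.83.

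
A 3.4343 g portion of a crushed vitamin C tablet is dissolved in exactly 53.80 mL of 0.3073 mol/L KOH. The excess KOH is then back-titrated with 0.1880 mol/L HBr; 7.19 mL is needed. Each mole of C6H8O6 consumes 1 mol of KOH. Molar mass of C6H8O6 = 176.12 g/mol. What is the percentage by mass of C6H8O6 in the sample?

77.9%

Total n(KOH) added = 0.3073 x 0.05380 = 0.01653 mol.
n(HBr) used = 0.1880 x 0.007190 = 0.001352 mol, which equals the excess n(KOH).
So n(KOH) consumed by the sample = 0.01653 - 0.001352 = 0.01518 mol.
n(C6H8O6) = 0.01518 / 1 = 0.01518 mol.
mass C6H8O6 = 0.01518 x 176.12 = 2.674 g, so %C6H8O6 = 2.674/3.4343 x 100 = 77.9%.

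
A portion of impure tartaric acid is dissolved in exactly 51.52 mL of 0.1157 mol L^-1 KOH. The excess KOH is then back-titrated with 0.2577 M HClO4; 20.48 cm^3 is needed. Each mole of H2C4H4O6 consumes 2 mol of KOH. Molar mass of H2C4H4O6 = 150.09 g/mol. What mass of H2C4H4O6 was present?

0.0513 g

Total n(KOH) added = 0.1157 x 0.05152 = 0.005961 mol.
n(HClO4) used = 0.2577 x 0.02048 = 0.005278 mol, which equals the excess n(KOH).
So n(KOH) consumed by the sample = 0.005961 - 0.005278 = 0.0006832 mol.
n(H2C4H4O6) = 0.0006832 / 2 = 0.0003416 mol.
mass = 0.0003416 mol x 150.09 g/mol = 0.0513 g.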